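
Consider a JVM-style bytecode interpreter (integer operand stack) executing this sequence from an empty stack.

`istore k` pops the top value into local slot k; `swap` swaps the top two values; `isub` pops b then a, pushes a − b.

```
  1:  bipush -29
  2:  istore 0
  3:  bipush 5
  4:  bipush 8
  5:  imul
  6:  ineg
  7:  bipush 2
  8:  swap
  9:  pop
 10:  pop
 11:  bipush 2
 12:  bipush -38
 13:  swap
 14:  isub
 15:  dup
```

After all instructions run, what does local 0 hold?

bipush -29  -29
istore 0    (empty)
bipush 5    5
bipush 8    5 8
imul        40
ineg        -40
bipush 2    -40 2
swap        2 -40
pop         2
pop         (empty)
bipush 2    2
bipush -38  2 -38
swap        -38 2
isub        -40
dup         -40 -40

-29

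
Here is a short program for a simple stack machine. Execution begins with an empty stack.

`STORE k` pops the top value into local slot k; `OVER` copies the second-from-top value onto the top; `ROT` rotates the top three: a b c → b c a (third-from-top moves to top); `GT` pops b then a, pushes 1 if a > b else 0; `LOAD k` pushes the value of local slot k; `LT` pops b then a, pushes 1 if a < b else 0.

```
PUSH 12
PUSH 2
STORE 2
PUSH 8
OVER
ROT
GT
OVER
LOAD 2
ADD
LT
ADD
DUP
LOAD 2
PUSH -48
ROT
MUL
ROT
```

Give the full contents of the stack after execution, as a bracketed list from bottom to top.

[2, -432, 9]

PUSH 12  → [12]
PUSH 2   → [12, 2]
STORE 2  → [12]
PUSH 8   → [12, 8]
OVER     → [12, 8, 12]
ROT      → [8, 12, 12]
GT       → [8, 0]
OVER     → [8, 0, 8]
LOAD 2   → [8, 0, 8, 2]
ADD      → [8, 0, 10]
LT       → [8, 1]
ADD      → [9]
DUP      → [9, 9]
LOAD 2   → [9, 9, 2]
PUSH -48 → [9, 9, 2, -48]
ROT      → [9, 2, -48, 9]
MUL      → [9, 2, -432]
ROT      → [2, -432, 9]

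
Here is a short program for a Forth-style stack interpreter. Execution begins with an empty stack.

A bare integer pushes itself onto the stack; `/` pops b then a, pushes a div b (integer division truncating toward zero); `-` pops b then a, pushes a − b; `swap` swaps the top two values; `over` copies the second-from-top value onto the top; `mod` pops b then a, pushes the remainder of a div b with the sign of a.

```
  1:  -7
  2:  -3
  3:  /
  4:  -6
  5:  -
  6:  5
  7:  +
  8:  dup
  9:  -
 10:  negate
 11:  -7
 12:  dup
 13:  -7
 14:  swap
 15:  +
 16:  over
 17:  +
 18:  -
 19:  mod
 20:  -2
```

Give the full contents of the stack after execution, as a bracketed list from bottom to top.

[0, -2]

-7      [-7]
-3      [-7, -3]
/       [2]
-6      [2, -6]
-       [8]
5       [8, 5]
+       [13]
dup     [13, 13]
-       [0]
negate  [0]
-7      [0, -7]
dup     [0, -7, -7]
-7      [0, -7, -7, -7]
swap    [0, -7, -7, -7]
+       [0, -7, -14]
over    [0, -7, -14, -7]
+       [0, -7, -21]
-       [0, 14]
mod     [0]
-2      [0, -2]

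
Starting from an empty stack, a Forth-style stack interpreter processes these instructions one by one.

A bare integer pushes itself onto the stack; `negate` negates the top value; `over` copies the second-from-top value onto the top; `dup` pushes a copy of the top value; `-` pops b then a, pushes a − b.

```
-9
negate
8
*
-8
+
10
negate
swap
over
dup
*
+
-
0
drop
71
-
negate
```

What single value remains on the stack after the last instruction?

-9     → -9
negate → 9
8      → 9 8
*      → 72
-8     → 72 -8
+      → 64
10     → 64 10
negate → 64 -10
swap   → -10 64
over   → -10 64 -10
dup    → -10 64 -10 -10
*      → -10 64 100
+      → -10 164
-      → -174
0      → -174 0
drop   → -174
71     → -174 71
-      → -245
negate → 245

245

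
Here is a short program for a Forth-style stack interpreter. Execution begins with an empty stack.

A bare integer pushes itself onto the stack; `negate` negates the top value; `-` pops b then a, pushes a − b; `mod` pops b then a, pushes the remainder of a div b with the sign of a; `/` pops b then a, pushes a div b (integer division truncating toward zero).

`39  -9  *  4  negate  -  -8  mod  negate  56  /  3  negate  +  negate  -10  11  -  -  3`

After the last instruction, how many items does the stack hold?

39     -> [39]
-9     -> [39, -9]
*      -> [-351]
4      -> [-351, 4]
negate -> [-351, -4]
-      -> [-347]
-8     -> [-347, -8]
mod    -> [-3]
negate -> [3]
56     -> [3, 56]
/      -> [0]
3      -> [0, 3]
negate -> [0, -3]
+      -> [-3]
negate -> [3]
-10    -> [3, -10]
11     -> [3, -10, 11]
-      -> [3, -21]
-      -> [24]
3      -> [24, 3]

2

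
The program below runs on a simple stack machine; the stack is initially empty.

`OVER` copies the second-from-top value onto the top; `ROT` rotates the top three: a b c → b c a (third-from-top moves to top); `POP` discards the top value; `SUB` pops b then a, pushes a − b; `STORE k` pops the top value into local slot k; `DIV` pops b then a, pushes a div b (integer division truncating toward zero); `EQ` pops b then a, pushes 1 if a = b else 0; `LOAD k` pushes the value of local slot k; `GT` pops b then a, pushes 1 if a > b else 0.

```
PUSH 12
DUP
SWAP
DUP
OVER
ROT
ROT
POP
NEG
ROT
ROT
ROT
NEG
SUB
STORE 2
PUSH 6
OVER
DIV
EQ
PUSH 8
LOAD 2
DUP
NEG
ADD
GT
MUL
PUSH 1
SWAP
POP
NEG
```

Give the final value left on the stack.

-1

PUSH 12 -> [12]
DUP     -> [12, 12]
SWAP    -> [12, 12]
DUP     -> [12, 12, 12]
OVER    -> [12, 12, 12, 12]
ROT     -> [12, 12, 12, 12]
ROT     -> [12, 12, 12, 12]
POP     -> [12, 12, 12]
NEG     -> [12, 12, -12]
ROT     -> [12, -12, 12]
ROT     -> [-12, 12, 12]
ROT     -> [12, 12, -12]
NEG     -> [12, 12, 12]
SUB     -> [12, 0]
STORE 2 -> [12]
PUSH 6  -> [12, 6]
OVER    -> [12, 6, 12]
DIV     -> [12, 0]
EQ      -> [0]
PUSH 8  -> [0, 8]
LOAD 2  -> [0, 8, 0]
DUP     -> [0, 8, 0, 0]
NEG     -> [0, 8, 0, 0]
ADD     -> [0, 8, 0]
GT      -> [0, 1]
MUL     -> [0]
PUSH 1  -> [0, 1]
SWAP    -> [1, 0]
POP     -> [1]
NEG     -> [-1]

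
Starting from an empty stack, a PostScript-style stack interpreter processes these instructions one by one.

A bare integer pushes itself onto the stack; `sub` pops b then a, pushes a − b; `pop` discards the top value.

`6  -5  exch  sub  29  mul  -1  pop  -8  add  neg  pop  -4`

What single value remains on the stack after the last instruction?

-4

6    -> 6
-5   -> 6 -5
exch -> -5 6
sub  -> -11
29   -> -11 29
mul  -> -319
-1   -> -319 -1
pop  -> -319
-8   -> -319 -8
add  -> -327
neg  -> 327
pop  -> (empty)
-4   -> -4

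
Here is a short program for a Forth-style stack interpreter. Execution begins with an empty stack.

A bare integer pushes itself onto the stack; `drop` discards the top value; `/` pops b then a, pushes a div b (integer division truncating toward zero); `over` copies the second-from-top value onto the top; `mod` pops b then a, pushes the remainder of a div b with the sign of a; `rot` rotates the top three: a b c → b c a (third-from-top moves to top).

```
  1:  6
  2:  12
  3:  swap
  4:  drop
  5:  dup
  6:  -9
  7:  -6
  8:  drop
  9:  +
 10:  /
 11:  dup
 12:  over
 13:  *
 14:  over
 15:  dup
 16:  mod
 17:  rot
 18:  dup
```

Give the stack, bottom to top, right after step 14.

[4, 16, 4]

6    → [6]
12   → [6, 12]
swap → [12, 6]
drop → [12]
dup  → [12, 12]
-9   → [12, 12, -9]
-6   → [12, 12, -9, -6]
drop → [12, 12, -9]
+    → [12, 3]
/    → [4]
dup  → [4, 4]
over → [4, 4, 4]
*    → [4, 16]
over → [4, 16, 4]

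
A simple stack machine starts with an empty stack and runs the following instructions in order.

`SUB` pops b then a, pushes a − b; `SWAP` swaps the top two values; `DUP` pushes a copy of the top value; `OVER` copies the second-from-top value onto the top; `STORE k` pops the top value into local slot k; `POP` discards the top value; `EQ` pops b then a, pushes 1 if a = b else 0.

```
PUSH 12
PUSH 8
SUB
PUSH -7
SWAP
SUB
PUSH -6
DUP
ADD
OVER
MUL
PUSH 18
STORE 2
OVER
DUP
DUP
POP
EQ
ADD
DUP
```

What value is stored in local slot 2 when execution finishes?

18

PUSH 12 : [12]
PUSH 8  : [12, 8]
SUB     : [4]
PUSH -7 : [4, -7]
SWAP    : [-7, 4]
SUB     : [-11]
PUSH -6 : [-11, -6]
DUP     : [-11, -6, -6]
ADD     : [-11, -12]
OVER    : [-11, -12, -11]
MUL     : [-11, 132]
PUSH 18 : [-11, 132, 18]
STORE 2 : [-11, 132]
OVER    : [-11, 132, -11]
DUP     : [-11, 132, -11, -11]
DUP     : [-11, 132, -11, -11, -11]
POP     : [-11, 132, -11, -11]
EQ      : [-11, 132, 1]
ADD     : [-11, 133]
DUP     : [-11, 133, 133]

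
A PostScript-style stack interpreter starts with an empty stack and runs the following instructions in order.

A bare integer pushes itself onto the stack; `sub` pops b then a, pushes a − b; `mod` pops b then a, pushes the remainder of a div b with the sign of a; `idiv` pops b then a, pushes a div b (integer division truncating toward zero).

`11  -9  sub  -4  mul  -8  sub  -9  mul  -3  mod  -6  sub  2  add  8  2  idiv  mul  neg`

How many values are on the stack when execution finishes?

1

11   : 11
-9   : 11 -9
sub  : 20
-4   : 20 -4
mul  : -80
-8   : -80 -8
sub  : -72
-9   : -72 -9
mul  : 648
-3   : 648 -3
mod  : 0
-6   : 0 -6
sub  : 6
2    : 6 2
add  : 8
8    : 8 8
2    : 8 8 2
idiv : 8 4
mul  : 32
neg  : -32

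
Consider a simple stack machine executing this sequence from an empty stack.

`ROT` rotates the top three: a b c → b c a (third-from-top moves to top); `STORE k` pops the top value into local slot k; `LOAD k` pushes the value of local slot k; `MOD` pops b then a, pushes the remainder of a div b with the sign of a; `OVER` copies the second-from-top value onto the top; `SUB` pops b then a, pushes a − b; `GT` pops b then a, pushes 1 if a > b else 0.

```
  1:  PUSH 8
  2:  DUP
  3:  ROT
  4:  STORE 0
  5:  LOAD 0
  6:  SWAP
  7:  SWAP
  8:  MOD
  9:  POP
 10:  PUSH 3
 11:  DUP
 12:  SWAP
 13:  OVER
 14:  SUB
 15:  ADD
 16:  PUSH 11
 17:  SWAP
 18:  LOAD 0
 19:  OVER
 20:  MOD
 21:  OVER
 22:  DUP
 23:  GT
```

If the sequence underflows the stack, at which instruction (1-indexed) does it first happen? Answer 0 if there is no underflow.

PUSH 8 -> [8]
DUP    -> [8, 8]
ROT  — needs 3 operands, stack has 2 → underflow

3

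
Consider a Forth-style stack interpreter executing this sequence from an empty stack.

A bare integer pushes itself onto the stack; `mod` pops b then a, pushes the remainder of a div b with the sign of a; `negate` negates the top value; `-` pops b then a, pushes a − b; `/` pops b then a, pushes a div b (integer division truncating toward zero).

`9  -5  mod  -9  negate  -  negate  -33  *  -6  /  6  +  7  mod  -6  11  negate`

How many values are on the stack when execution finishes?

9      : [9]
-5     : [9, -5]
mod    : [4]
-9     : [4, -9]
negate : [4, 9]
-      : [-5]
negate : [5]
-33    : [5, -33]
*      : [-165]
-6     : [-165, -6]
/      : [27]
6      : [27, 6]
+      : [33]
7      : [33, 7]
mod    : [5]
-6     : [5, -6]
11     : [5, -6, 11]
negate : [5, -6, -11]

3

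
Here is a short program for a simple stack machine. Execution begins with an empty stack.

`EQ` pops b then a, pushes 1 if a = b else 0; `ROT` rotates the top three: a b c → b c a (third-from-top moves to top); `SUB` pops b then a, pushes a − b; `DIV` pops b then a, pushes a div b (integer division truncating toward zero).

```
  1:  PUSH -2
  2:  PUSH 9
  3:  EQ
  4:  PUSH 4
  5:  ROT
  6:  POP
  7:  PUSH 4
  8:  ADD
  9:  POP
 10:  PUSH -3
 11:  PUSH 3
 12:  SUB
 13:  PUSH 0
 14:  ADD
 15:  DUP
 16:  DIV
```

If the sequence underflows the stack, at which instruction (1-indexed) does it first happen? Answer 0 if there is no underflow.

5

PUSH -2  [-2]
PUSH 9   [-2, 9]
EQ       [0]
PUSH 4   [0, 4]
ROT  — needs 3 operands, stack has 2 → underflow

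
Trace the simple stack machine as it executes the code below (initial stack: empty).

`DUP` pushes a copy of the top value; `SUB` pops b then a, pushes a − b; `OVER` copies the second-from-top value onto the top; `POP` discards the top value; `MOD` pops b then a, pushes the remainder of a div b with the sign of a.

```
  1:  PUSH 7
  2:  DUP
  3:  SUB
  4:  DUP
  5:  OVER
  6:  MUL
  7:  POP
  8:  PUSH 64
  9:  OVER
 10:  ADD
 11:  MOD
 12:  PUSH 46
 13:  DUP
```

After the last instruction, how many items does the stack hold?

PUSH 7   7
DUP      7 7
SUB      0
DUP      0 0
OVER     0 0 0
MUL      0 0
POP      0
PUSH 64  0 64
OVER     0 64 0
ADD      0 64
MOD      0
PUSH 46  0 46
DUP      0 46 46

3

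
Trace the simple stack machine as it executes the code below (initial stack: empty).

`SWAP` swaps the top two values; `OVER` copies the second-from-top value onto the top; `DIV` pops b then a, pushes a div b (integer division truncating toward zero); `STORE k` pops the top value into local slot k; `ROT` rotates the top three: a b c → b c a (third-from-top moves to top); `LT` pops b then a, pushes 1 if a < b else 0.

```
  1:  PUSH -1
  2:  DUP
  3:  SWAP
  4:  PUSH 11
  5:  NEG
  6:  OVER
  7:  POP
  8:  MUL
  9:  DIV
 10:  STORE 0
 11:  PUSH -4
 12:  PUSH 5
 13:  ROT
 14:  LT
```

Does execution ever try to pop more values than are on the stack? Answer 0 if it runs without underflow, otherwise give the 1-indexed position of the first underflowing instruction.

PUSH -1 → -1
DUP     → -1 -1
SWAP    → -1 -1
PUSH 11 → -1 -1 11
NEG     → -1 -1 -11
OVER    → -1 -1 -11 -1
POP     → -1 -1 -11
MUL     → -1 11
DIV     → 0
STORE 0 → (empty)
PUSH -4 → -4
PUSH 5  → -4 5
ROT  — needs 3 operands, stack has 2 → underflow

13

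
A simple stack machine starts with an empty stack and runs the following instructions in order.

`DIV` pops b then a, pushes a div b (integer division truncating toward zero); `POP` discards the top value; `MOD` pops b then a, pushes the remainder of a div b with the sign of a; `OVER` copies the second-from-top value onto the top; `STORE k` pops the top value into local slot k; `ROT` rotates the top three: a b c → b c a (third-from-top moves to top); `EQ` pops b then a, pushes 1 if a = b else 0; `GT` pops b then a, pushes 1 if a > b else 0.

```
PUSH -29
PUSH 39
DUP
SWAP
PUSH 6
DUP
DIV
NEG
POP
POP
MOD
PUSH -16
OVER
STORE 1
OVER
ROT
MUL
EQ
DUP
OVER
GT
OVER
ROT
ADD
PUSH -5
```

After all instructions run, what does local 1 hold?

PUSH -29 : -29
PUSH 39  : -29 39
DUP      : -29 39 39
SWAP     : -29 39 39
PUSH 6   : -29 39 39 6
DUP      : -29 39 39 6 6
DIV      : -29 39 39 1
NEG      : -29 39 39 -1
POP      : -29 39 39
POP      : -29 39
MOD      : -29
PUSH -16 : -29 -16
OVER     : -29 -16 -29
STORE 1  : -29 -16
OVER     : -29 -16 -29
ROT      : -16 -29 -29
MUL      : -16 841
EQ       : 0
DUP      : 0 0
OVER     : 0 0 0
GT       : 0 0
OVER     : 0 0 0
ROT      : 0 0 0
ADD      : 0 0
PUSH -5  : 0 0 -5

-29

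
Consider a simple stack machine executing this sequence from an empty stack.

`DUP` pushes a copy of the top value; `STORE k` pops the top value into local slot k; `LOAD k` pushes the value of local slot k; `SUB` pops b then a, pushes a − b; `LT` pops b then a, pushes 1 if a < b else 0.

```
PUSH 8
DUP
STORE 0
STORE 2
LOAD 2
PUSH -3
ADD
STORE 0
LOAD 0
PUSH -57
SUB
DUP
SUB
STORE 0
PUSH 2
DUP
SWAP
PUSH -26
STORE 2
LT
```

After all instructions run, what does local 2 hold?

-26

PUSH 8    8
DUP       8 8
STORE 0   8
STORE 2   (empty)
LOAD 2    8
PUSH -3   8 -3
ADD       5
STORE 0   (empty)
LOAD 0    5
PUSH -57  5 -57
SUB       62
DUP       62 62
SUB       0
STORE 0   (empty)
PUSH 2    2
DUP       2 2
SWAP      2 2
PUSH -26  2 2 -26
STORE 2   2 2
LT        0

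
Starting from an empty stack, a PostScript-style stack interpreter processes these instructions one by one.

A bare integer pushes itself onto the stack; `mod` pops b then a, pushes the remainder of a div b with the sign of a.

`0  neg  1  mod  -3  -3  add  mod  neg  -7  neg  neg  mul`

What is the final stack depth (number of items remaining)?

1

0    0
neg  0
1    0 1
mod  0
-3   0 -3
-3   0 -3 -3
add  0 -6
mod  0
neg  0
-7   0 -7
neg  0 7
neg  0 -7
mul  0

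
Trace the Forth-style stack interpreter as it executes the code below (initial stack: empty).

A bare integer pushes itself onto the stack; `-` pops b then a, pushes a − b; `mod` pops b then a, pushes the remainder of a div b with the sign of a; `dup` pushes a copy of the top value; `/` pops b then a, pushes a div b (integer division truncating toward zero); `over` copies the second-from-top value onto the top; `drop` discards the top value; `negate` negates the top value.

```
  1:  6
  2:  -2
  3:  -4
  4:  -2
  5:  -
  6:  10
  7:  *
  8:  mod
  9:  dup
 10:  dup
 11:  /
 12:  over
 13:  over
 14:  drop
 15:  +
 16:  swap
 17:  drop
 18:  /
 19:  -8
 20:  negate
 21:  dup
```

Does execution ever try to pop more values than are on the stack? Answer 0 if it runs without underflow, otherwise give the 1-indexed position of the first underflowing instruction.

0

6       [6]
-2      [6, -2]
-4      [6, -2, -4]
-2      [6, -2, -4, -2]
-       [6, -2, -2]
10      [6, -2, -2, 10]
*       [6, -2, -20]
mod     [6, -2]
dup     [6, -2, -2]
dup     [6, -2, -2, -2]
/       [6, -2, 1]
over    [6, -2, 1, -2]
over    [6, -2, 1, -2, 1]
drop    [6, -2, 1, -2]
+       [6, -2, -1]
swap    [6, -1, -2]
drop    [6, -1]
/       [-6]
-8      [-6, -8]
negate  [-6, 8]
dup     [-6, 8, 8]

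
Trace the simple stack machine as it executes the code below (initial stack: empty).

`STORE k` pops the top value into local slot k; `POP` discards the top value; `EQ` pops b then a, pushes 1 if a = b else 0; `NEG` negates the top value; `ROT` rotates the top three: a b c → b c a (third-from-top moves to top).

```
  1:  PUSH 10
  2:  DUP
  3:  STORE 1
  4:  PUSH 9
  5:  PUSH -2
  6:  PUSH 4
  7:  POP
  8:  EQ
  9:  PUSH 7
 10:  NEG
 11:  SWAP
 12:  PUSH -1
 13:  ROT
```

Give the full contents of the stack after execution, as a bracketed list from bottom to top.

PUSH 10  10
DUP      10 10
STORE 1  10
PUSH 9   10 9
PUSH -2  10 9 -2
PUSH 4   10 9 -2 4
POP      10 9 -2
EQ       10 0
PUSH 7   10 0 7
NEG      10 0 -7
SWAP     10 -7 0
PUSH -1  10 -7 0 -1
ROT      10 0 -1 -7

[10, 0, -1, -7]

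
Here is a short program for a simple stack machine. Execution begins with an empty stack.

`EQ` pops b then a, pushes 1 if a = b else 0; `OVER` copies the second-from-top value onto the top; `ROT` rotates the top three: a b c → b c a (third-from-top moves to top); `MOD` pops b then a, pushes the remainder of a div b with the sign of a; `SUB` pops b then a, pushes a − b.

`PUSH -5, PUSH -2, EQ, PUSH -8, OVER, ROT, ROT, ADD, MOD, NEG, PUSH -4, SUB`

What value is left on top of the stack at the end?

PUSH -5 -> -5
PUSH -2 -> -5 -2
EQ      -> 0
PUSH -8 -> 0 -8
OVER    -> 0 -8 0
ROT     -> -8 0 0
ROT     -> 0 0 -8
ADD     -> 0 -8
MOD     -> 0
NEG     -> 0
PUSH -4 -> 0 -4
SUB     -> 4

4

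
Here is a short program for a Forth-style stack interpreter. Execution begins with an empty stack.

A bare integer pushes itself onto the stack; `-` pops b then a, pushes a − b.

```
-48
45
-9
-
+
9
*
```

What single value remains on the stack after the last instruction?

54

-48  [-48]
45   [-48, 45]
-9   [-48, 45, -9]
-    [-48, 54]
+    [6]
9    [6, 9]
*    [54]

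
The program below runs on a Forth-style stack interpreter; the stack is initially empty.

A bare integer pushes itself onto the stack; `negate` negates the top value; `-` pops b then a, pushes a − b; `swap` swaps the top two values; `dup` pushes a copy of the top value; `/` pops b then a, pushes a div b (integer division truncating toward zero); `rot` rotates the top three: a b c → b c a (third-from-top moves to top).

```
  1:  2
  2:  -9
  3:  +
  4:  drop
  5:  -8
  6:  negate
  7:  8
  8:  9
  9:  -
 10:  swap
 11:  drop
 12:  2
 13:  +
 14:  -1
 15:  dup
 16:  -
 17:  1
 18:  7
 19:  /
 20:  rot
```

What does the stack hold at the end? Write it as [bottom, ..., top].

[0, 0, 1]

2      -> [2]
-9     -> [2, -9]
+      -> [-7]
drop   -> []
-8     -> [-8]
negate -> [8]
8      -> [8, 8]
9      -> [8, 8, 9]
-      -> [8, -1]
swap   -> [-1, 8]
drop   -> [-1]
2      -> [-1, 2]
+      -> [1]
-1     -> [1, -1]
dup    -> [1, -1, -1]
-      -> [1, 0]
1      -> [1, 0, 1]
7      -> [1, 0, 1, 7]
/      -> [1, 0, 0]
rot    -> [0, 0, 1]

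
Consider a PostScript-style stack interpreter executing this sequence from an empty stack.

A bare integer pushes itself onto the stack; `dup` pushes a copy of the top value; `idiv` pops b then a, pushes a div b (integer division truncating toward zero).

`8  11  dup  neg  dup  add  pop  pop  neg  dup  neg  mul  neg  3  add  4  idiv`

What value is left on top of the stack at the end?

8    -> 8
11   -> 8 11
dup  -> 8 11 11
neg  -> 8 11 -11
dup  -> 8 11 -11 -11
add  -> 8 11 -22
pop  -> 8 11
pop  -> 8
neg  -> -8
dup  -> -8 -8
neg  -> -8 8
mul  -> -64
neg  -> 64
3    -> 64 3
add  -> 67
4    -> 67 4
idiv -> 16

16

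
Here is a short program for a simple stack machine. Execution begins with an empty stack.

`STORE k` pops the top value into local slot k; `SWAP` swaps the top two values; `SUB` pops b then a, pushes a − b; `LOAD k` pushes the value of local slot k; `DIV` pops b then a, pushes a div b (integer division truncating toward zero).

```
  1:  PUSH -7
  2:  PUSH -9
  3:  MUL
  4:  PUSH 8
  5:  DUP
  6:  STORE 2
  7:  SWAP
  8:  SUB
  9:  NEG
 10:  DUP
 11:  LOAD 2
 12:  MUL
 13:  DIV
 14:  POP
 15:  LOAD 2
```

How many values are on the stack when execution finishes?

1

PUSH -7 → [-7]
PUSH -9 → [-7, -9]
MUL     → [63]
PUSH 8  → [63, 8]
DUP     → [63, 8, 8]
STORE 2 → [63, 8]
SWAP    → [8, 63]
SUB     → [-55]
NEG     → [55]
DUP     → [55, 55]
LOAD 2  → [55, 55, 8]
MUL     → [55, 440]
DIV     → [0]
POP     → []
LOAD 2  → [8]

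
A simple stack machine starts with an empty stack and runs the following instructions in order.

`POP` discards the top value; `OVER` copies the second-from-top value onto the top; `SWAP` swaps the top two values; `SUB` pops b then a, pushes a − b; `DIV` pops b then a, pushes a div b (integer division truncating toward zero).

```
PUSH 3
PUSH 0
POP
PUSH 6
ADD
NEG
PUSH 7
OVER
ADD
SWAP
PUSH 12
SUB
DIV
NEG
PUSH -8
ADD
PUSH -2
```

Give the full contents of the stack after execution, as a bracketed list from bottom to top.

PUSH 3  → 3
PUSH 0  → 3 0
POP     → 3
PUSH 6  → 3 6
ADD     → 9
NEG     → -9
PUSH 7  → -9 7
OVER    → -9 7 -9
ADD     → -9 -2
SWAP    → -2 -9
PUSH 12 → -2 -9 12
SUB     → -2 -21
DIV     → 0
NEG     → 0
PUSH -8 → 0 -8
ADD     → -8
PUSH -2 → -8 -2

[-8, -2]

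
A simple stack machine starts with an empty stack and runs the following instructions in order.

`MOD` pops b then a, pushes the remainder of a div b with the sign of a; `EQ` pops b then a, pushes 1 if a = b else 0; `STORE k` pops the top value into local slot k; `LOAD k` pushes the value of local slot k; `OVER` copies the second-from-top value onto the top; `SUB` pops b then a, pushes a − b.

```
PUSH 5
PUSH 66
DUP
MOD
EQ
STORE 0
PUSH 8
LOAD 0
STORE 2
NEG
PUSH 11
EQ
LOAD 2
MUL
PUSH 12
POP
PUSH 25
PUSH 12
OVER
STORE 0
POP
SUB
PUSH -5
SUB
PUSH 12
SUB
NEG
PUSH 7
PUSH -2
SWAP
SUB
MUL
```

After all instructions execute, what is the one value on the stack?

PUSH 5  : 5
PUSH 66 : 5 66
DUP     : 5 66 66
MOD     : 5 0
EQ      : 0
STORE 0 : (empty)
PUSH 8  : 8
LOAD 0  : 8 0
STORE 2 : 8
NEG     : -8
PUSH 11 : -8 11
EQ      : 0
LOAD 2  : 0 0
MUL     : 0
PUSH 12 : 0 12
POP     : 0
PUSH 25 : 0 25
PUSH 12 : 0 25 12
OVER    : 0 25 12 25
STORE 0 : 0 25 12
POP     : 0 25
SUB     : -25
PUSH -5 : -25 -5
SUB     : -20
PUSH 12 : -20 12
SUB     : -32
NEG     : 32
PUSH 7  : 32 7
PUSH -2 : 32 7 -2
SWAP    : 32 -2 7
SUB     : 32 -9
MUL     : -288

-288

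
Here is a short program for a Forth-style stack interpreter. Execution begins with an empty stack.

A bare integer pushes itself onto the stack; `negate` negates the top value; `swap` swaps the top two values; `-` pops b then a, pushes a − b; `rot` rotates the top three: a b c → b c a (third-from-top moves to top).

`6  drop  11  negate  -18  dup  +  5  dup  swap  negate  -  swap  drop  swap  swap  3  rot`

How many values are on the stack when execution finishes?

3

6      -> [6]
drop   -> []
11     -> [11]
negate -> [-11]
-18    -> [-11, -18]
dup    -> [-11, -18, -18]
+      -> [-11, -36]
5      -> [-11, -36, 5]
dup    -> [-11, -36, 5, 5]
swap   -> [-11, -36, 5, 5]
negate -> [-11, -36, 5, -5]
-      -> [-11, -36, 10]
swap   -> [-11, 10, -36]
drop   -> [-11, 10]
swap   -> [10, -11]
swap   -> [-11, 10]
3      -> [-11, 10, 3]
rot    -> [10, 3, -11]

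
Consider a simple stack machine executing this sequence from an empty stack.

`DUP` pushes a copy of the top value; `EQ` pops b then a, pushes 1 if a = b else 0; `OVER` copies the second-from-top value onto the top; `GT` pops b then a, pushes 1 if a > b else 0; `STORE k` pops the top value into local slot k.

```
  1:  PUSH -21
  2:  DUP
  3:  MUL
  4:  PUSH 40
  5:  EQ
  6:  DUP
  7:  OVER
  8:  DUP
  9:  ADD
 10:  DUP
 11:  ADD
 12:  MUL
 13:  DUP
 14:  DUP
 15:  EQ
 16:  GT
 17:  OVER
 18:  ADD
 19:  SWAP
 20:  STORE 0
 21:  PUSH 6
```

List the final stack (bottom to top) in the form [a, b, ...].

PUSH -21 → -21
DUP      → -21 -21
MUL      → 441
PUSH 40  → 441 40
EQ       → 0
DUP      → 0 0
OVER     → 0 0 0
DUP      → 0 0 0 0
ADD      → 0 0 0
DUP      → 0 0 0 0
ADD      → 0 0 0
MUL      → 0 0
DUP      → 0 0 0
DUP      → 0 0 0 0
EQ       → 0 0 1
GT       → 0 0
OVER     → 0 0 0
ADD      → 0 0
SWAP     → 0 0
STORE 0  → 0
PUSH 6   → 0 6

[0, 6]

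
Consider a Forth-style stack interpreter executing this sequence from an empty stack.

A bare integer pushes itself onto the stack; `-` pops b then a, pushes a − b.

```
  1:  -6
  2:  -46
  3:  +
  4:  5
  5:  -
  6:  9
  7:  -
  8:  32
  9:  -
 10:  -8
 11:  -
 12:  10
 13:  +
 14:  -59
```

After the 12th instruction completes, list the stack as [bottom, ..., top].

[-90, 10]

-6  → [-6]
-46 → [-6, -46]
+   → [-52]
5   → [-52, 5]
-   → [-57]
9   → [-57, 9]
-   → [-66]
32  → [-66, 32]
-   → [-98]
-8  → [-98, -8]
-   → [-90]
10  → [-90, 10]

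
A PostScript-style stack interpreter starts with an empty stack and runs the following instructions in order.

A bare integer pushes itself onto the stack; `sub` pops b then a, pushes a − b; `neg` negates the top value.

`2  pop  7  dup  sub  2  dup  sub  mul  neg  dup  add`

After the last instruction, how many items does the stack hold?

2   → 2
pop → (empty)
7   → 7
dup → 7 7
sub → 0
2   → 0 2
dup → 0 2 2
sub → 0 0
mul → 0
neg → 0
dup → 0 0
add → 0

1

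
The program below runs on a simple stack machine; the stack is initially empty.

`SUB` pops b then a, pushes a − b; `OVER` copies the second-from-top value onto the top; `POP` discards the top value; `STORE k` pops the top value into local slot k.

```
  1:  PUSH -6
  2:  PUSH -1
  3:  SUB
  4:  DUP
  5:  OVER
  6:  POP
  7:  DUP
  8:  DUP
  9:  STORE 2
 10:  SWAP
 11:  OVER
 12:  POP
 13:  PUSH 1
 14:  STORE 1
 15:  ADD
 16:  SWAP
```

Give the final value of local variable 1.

PUSH -6 -> [-6]
PUSH -1 -> [-6, -1]
SUB     -> [-5]
DUP     -> [-5, -5]
OVER    -> [-5, -5, -5]
POP     -> [-5, -5]
DUP     -> [-5, -5, -5]
DUP     -> [-5, -5, -5, -5]
STORE 2 -> [-5, -5, -5]
SWAP    -> [-5, -5, -5]
OVER    -> [-5, -5, -5, -5]
POP     -> [-5, -5, -5]
PUSH 1  -> [-5, -5, -5, 1]
STORE 1 -> [-5, -5, -5]
ADD     -> [-5, -10]
SWAP    -> [-10, -5]

1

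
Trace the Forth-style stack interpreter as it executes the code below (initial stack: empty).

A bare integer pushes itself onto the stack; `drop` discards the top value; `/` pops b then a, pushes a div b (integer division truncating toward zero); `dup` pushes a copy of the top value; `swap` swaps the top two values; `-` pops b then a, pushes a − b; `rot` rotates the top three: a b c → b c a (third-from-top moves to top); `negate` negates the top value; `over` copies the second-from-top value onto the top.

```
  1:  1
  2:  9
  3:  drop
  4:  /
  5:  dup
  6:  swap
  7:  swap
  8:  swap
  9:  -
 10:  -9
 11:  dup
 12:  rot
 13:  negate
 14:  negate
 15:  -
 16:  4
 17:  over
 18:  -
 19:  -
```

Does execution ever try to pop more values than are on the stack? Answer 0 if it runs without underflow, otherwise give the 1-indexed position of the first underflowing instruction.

4

1    → 1
9    → 1 9
drop → 1
/  — needs 2 operands, stack has 1 → underflow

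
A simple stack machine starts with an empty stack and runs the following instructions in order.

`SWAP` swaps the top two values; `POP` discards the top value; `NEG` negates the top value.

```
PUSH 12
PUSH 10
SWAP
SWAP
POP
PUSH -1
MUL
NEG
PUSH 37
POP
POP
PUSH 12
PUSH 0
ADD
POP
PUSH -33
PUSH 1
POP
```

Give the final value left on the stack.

-33

PUSH 12  → 12
PUSH 10  → 12 10
SWAP     → 10 12
SWAP     → 12 10
POP      → 12
PUSH -1  → 12 -1
MUL      → -12
NEG      → 12
PUSH 37  → 12 37
POP      → 12
POP      → (empty)
PUSH 12  → 12
PUSH 0   → 12 0
ADD      → 12
POP      → (empty)
PUSH -33 → -33
PUSH 1   → -33 1
POP      → -33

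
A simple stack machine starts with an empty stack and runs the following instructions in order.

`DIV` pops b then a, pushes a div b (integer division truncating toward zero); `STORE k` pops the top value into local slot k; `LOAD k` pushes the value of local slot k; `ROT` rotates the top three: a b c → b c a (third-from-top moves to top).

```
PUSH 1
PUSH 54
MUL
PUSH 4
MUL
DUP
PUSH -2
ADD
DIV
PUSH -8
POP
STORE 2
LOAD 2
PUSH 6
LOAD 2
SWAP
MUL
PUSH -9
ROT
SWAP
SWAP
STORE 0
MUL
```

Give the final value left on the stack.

PUSH 1  -> 1
PUSH 54 -> 1 54
MUL     -> 54
PUSH 4  -> 54 4
MUL     -> 216
DUP     -> 216 216
PUSH -2 -> 216 216 -2
ADD     -> 216 214
DIV     -> 1
PUSH -8 -> 1 -8
POP     -> 1
STORE 2 -> (empty)
LOAD 2  -> 1
PUSH 6  -> 1 6
LOAD 2  -> 1 6 1
SWAP    -> 1 1 6
MUL     -> 1 6
PUSH -9 -> 1 6 -9
ROT     -> 6 -9 1
SWAP    -> 6 1 -9
SWAP    -> 6 -9 1
STORE 0 -> 6 -9
MUL     -> -54

-54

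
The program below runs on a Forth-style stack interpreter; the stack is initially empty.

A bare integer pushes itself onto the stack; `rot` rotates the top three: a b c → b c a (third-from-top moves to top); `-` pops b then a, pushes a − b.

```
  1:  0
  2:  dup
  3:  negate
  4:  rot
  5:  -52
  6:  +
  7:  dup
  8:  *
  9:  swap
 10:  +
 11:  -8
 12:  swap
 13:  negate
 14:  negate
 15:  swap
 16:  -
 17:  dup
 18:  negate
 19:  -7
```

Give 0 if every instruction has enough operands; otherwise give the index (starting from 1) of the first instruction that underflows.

4

0       0
dup     0 0
negate  0 0
rot  — needs 3 operands, stack has 2 → underflow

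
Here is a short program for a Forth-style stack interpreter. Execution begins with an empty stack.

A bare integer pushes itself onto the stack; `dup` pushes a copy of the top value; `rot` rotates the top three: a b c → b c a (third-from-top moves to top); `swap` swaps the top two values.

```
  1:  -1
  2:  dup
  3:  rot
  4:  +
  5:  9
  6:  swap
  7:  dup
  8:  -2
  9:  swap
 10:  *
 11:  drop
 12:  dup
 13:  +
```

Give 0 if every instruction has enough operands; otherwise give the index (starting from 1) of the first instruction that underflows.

3

-1  → -1
dup → -1 -1
rot  — needs 3 operands, stack has 2 → underflow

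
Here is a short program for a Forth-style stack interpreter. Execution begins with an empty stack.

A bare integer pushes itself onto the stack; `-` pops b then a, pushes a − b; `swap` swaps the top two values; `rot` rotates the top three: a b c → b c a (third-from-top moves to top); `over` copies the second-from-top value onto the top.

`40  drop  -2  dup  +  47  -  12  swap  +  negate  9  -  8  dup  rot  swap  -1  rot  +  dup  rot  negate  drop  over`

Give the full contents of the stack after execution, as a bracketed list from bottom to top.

40     → 40
drop   → (empty)
-2     → -2
dup    → -2 -2
+      → -4
47     → -4 47
-      → -51
12     → -51 12
swap   → 12 -51
+      → -39
negate → 39
9      → 39 9
-      → 30
8      → 30 8
dup    → 30 8 8
rot    → 8 8 30
swap   → 8 30 8
-1     → 8 30 8 -1
rot    → 8 8 -1 30
+      → 8 8 29
dup    → 8 8 29 29
rot    → 8 29 29 8
negate → 8 29 29 -8
drop   → 8 29 29
over   → 8 29 29 29

[8, 29, 29, 29]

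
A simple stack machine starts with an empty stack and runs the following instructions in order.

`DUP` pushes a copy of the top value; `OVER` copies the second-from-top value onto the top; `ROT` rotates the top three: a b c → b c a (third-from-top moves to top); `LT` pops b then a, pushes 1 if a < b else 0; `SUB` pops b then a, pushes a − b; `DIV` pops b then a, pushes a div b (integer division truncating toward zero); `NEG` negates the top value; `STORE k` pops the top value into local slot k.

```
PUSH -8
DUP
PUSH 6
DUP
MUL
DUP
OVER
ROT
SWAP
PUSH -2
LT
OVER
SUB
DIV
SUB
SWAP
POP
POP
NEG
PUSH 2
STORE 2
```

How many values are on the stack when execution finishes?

1

PUSH -8  [-8]
DUP      [-8, -8]
PUSH 6   [-8, -8, 6]
DUP      [-8, -8, 6, 6]
MUL      [-8, -8, 36]
DUP      [-8, -8, 36, 36]
OVER     [-8, -8, 36, 36, 36]
ROT      [-8, -8, 36, 36, 36]
SWAP     [-8, -8, 36, 36, 36]
PUSH -2  [-8, -8, 36, 36, 36, -2]
LT       [-8, -8, 36, 36, 0]
OVER     [-8, -8, 36, 36, 0, 36]
SUB      [-8, -8, 36, 36, -36]
DIV      [-8, -8, 36, -1]
SUB      [-8, -8, 37]
SWAP     [-8, 37, -8]
POP      [-8, 37]
POP      [-8]
NEG      [8]
PUSH 2   [8, 2]
STORE 2  [8]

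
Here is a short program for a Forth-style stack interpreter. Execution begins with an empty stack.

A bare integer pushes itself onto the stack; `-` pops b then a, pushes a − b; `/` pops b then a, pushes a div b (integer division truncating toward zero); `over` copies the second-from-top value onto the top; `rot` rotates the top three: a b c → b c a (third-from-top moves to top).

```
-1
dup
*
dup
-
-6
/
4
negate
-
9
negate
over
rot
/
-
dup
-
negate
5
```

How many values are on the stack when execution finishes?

-1     : -1
dup    : -1 -1
*      : 1
dup    : 1 1
-      : 0
-6     : 0 -6
/      : 0
4      : 0 4
negate : 0 -4
-      : 4
9      : 4 9
negate : 4 -9
over   : 4 -9 4
rot    : -9 4 4
/      : -9 1
-      : -10
dup    : -10 -10
-      : 0
negate : 0
5      : 0 5

2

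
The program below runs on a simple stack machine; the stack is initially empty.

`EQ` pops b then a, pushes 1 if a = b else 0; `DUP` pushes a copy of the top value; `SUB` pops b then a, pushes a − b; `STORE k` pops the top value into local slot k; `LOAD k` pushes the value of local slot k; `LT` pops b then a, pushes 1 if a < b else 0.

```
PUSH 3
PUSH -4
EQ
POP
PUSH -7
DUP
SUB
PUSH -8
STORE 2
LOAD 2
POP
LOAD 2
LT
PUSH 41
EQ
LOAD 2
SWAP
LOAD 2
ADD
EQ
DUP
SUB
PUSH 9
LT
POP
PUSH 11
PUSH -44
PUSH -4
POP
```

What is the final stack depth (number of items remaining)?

PUSH 3   : 3
PUSH -4  : 3 -4
EQ       : 0
POP      : (empty)
PUSH -7  : -7
DUP      : -7 -7
SUB      : 0
PUSH -8  : 0 -8
STORE 2  : 0
LOAD 2   : 0 -8
POP      : 0
LOAD 2   : 0 -8
LT       : 0
PUSH 41  : 0 41
EQ       : 0
LOAD 2   : 0 -8
SWAP     : -8 0
LOAD 2   : -8 0 -8
ADD      : -8 -8
EQ       : 1
DUP      : 1 1
SUB      : 0
PUSH 9   : 0 9
LT       : 1
POP      : (empty)
PUSH 11  : 11
PUSH -44 : 11 -44
PUSH -4  : 11 -44 -4
POP      : 11 -44

2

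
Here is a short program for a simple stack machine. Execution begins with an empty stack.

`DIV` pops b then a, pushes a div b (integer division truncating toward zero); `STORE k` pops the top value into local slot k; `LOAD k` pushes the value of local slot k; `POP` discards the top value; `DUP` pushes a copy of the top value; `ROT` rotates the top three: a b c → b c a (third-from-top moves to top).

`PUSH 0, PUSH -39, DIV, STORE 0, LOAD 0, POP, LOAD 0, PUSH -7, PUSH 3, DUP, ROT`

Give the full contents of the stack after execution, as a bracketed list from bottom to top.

PUSH 0    [0]
PUSH -39  [0, -39]
DIV       [0]
STORE 0   []
LOAD 0    [0]
POP       []
LOAD 0    [0]
PUSH -7   [0, -7]
PUSH 3    [0, -7, 3]
DUP       [0, -7, 3, 3]
ROT       [0, 3, 3, -7]

[0, 3, 3, -7]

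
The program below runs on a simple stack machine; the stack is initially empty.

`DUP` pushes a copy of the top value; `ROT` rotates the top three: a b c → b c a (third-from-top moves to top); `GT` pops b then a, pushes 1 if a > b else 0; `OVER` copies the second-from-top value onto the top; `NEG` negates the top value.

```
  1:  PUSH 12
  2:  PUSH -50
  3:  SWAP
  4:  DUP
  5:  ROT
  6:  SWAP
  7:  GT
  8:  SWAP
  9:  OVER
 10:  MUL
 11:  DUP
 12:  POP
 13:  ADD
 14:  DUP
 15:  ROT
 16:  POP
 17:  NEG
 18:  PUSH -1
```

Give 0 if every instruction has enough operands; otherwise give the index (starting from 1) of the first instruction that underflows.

15

PUSH 12  : [12]
PUSH -50 : [12, -50]
SWAP     : [-50, 12]
DUP      : [-50, 12, 12]
ROT      : [12, 12, -50]
SWAP     : [12, -50, 12]
GT       : [12, 0]
SWAP     : [0, 12]
OVER     : [0, 12, 0]
MUL      : [0, 0]
DUP      : [0, 0, 0]
POP      : [0, 0]
ADD      : [0]
DUP      : [0, 0]
ROT  — needs 3 operands, stack has 2 → underflow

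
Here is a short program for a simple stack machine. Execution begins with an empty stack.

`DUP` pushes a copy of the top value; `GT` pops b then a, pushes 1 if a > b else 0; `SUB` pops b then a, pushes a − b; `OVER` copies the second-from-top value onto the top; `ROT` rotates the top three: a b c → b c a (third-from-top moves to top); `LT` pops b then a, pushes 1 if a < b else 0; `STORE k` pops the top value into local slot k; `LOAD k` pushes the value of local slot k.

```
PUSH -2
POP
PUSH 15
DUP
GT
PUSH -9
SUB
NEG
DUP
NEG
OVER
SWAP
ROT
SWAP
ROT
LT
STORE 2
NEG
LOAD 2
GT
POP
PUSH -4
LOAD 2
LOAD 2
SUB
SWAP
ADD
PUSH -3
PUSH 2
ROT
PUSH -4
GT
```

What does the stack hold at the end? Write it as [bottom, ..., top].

[-3, 2, 0]

PUSH -2 : [-2]
POP     : []
PUSH 15 : [15]
DUP     : [15, 15]
GT      : [0]
PUSH -9 : [0, -9]
SUB     : [9]
NEG     : [-9]
DUP     : [-9, -9]
NEG     : [-9, 9]
OVER    : [-9, 9, -9]
SWAP    : [-9, -9, 9]
ROT     : [-9, 9, -9]
SWAP    : [-9, -9, 9]
ROT     : [-9, 9, -9]
LT      : [-9, 0]
STORE 2 : [-9]
NEG     : [9]
LOAD 2  : [9, 0]
GT      : [1]
POP     : []
PUSH -4 : [-4]
LOAD 2  : [-4, 0]
LOAD 2  : [-4, 0, 0]
SUB     : [-4, 0]
SWAP    : [0, -4]
ADD     : [-4]
PUSH -3 : [-4, -3]
PUSH 2  : [-4, -3, 2]
ROT     : [-3, 2, -4]
PUSH -4 : [-3, 2, -4, -4]
GT      : [-3, 2, 0]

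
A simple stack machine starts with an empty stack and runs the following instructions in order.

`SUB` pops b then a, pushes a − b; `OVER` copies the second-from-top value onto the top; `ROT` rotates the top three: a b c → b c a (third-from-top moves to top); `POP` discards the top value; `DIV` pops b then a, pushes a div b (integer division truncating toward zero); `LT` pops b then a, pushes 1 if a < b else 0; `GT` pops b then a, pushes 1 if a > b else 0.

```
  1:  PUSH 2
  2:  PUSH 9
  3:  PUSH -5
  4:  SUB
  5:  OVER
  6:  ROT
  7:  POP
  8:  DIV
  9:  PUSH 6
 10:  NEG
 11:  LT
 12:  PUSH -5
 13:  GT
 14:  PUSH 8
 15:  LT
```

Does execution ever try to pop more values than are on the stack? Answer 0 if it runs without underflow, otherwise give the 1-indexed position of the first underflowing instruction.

0

PUSH 2  → [2]
PUSH 9  → [2, 9]
PUSH -5 → [2, 9, -5]
SUB     → [2, 14]
OVER    → [2, 14, 2]
ROT     → [14, 2, 2]
POP     → [14, 2]
DIV     → [7]
PUSH 6  → [7, 6]
NEG     → [7, -6]
LT      → [0]
PUSH -5 → [0, -5]
GT      → [1]
PUSH 8  → [1, 8]
LT      → [1]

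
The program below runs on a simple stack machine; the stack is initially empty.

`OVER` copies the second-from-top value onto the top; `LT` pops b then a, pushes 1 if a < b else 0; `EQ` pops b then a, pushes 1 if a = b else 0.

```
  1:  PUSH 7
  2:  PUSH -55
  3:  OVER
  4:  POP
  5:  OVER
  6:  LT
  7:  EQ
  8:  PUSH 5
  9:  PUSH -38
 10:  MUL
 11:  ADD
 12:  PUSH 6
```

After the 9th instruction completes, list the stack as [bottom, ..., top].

PUSH 7   -> 7
PUSH -55 -> 7 -55
OVER     -> 7 -55 7
POP      -> 7 -55
OVER     -> 7 -55 7
LT       -> 7 1
EQ       -> 0
PUSH 5   -> 0 5
PUSH -38 -> 0 5 -38

[0, 5, -38]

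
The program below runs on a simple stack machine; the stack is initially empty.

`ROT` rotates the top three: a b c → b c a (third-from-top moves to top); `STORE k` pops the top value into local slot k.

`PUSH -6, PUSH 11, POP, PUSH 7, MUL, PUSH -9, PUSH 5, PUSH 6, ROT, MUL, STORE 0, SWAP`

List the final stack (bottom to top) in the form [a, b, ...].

PUSH -6 → -6
PUSH 11 → -6 11
POP     → -6
PUSH 7  → -6 7
MUL     → -42
PUSH -9 → -42 -9
PUSH 5  → -42 -9 5
PUSH 6  → -42 -9 5 6
ROT     → -42 5 6 -9
MUL     → -42 5 -54
STORE 0 → -42 5
SWAP    → 5 -42

[5, -42]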